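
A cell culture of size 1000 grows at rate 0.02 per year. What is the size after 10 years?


The ODE dP/dt = 0.02P has solution P(t) = P(0)e^(0.02t).
Substitute P(0) = 1000 and t = 10: P(10) = 1000 e^(0.20) ≈ 1221.


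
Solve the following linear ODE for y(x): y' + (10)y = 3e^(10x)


P(x) = 10 ⇒ μ = e^(10x).
(μ y)' = 3e^(20x) ⇒ μ y = (3/20)e^(20x) + C.
Divide by μ: y = (3/20)e^(10x) + Ce^(-10x).


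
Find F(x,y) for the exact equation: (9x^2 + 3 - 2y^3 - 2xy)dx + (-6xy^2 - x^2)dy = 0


Check exactness: ∂M/∂y = -6y^2 - 2x and ∂N/∂x = -6y^2 - 2x; equal, so the equation is exact.
Integrate M with respect to x (treating y as constant): ∫M dx = 3x^3 + 3x - 2xy^3 - x^2y + h(y).
Differentiate w.r.t. y and set equal to N: all terms match, so h'(y) = 0 and h is a constant absorbed into C.
General solution: 3x^3 + 3x - 2xy^3 - x^2y = C.


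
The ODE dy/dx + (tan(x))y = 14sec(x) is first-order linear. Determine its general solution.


P(x) = tan(x) ⇒ μ = e^(∫tan(x)dx) = sec(x).
(sec(x) y)' = 14sec²(x) ⇒ sec(x) y = 14tan(x) + C.
Multiply by cos(x): y = 14sin(x) + C·cos(x).


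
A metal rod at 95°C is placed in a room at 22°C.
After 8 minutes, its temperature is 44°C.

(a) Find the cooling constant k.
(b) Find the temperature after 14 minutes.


Newton's law: T(t) = T_a + (T₀ - T_a)e^(-kt).
(a) Use T(8) = 44: (44 - 22)/(95 - 22) = e^(-k·8), so k = -ln(0.301)/8 ≈ 0.1499.
(b) Apply k to t = 14: T(14) = 22 + (73)e^(-2.099) ≈ 30.9°C.


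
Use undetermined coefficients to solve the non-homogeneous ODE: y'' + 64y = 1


Homogeneous part: r² + 64 = 0 ⇒ r = ±8i, so y_h = C₁cos(8x) + C₂sin(8x).
Try constant y_p = A; plug in: 64A = 1 ⇒ A = 1/64.
General solution: y = C₁cos(8x) + C₂sin(8x) + 1/64.


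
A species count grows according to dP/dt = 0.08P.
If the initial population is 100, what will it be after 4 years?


The ODE dP/dt = 0.08P has solution P(t) = P(0)e^(0.08t).
Substitute P(0) = 100 and t = 4: P(4) = 100 e^(0.32) ≈ 138.


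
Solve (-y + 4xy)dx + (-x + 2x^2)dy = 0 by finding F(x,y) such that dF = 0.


Check exactness: ∂M/∂y = -1 + 4x and ∂N/∂x = -1 + 4x; equal, so the equation is exact.
Integrate M with respect to x (treating y as constant): ∫M dx = -xy + 2x^2y + h(y).
Differentiate w.r.t. y and set equal to N: all terms match, so h'(y) = 0 and h is a constant absorbed into C.
General solution: -xy + 2x^2y = C.


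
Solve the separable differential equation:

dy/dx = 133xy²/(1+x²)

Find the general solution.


Separate: dy/y² = 133x/(1+x²) dx.
Integrate LHS: ∫ dy/y² = -1/y.
Integrate RHS via u = 1+x²: (133/2)ln(1+x²) + C.
Result: -1/y = (133/2)ln(1+x²) + C.


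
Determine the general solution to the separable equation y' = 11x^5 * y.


Separate variables: dy/y = 11x^5 dx.
Integrate: ln|y| = (11/6)x^6 + C₀.
Exponentiate: y = Ce^((11/6)x^6).


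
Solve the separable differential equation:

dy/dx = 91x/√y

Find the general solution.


Separate: √y dy = 91x dx.
Integrate: (2/3)y^(3/2) = (91/2)x² + C.


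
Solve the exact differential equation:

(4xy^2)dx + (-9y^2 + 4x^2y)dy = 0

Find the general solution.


Check exactness: ∂M/∂y = 8xy and ∂N/∂x = 8xy; equal, so the equation is exact.
Integrate M with respect to x (treating y as constant): ∫M dx = 2x^2y^2 + h(y).
Differentiate w.r.t. y and set equal to N: the x-dependent terms already match, leaving h'(y) = -9y^2. Integrate: h(y) = -3y^3.
So F(x,y) = -3y^3 + 2x^2y^2.
General solution: -3y^3 + 2x^2y^2 = C.


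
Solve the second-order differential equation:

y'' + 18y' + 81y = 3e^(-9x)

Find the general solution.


Characteristic polynomial (r + 9)² = 0; repeated root r = -9.
y_h = (C₁ + C₂x)e^(-9x). Forcing matches the repeated root (resonance), so try y_p = Ax² e^(-9x).
Substitute and solve for A: 2A = 3, so A = 3/2.
General solution: y = (C₁ + C₂x + (3/2)x²)e^(-9x).


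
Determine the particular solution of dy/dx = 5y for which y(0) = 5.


General solution of y' = 5y is y = Ce^(5x).
Apply y(0) = 5: C = 5.
Particular solution: y = 5e^(5x).


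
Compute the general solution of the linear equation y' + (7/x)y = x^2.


P(x) = 7/x ⇒ μ = x^7.
(x^7 y)' = x^9 ⇒ x^7 y = x^10/(10) + C.
Solve for y: y = (1/10)x^3 + C/x^7.


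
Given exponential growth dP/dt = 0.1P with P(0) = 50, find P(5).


The ODE dP/dt = 0.1P has solution P(t) = P(0)e^(0.1t).
Substitute P(0) = 50 and t = 5: P(5) = 50 e^(0.50) ≈ 82.


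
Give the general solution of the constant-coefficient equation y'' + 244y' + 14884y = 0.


Characteristic equation: r² + 244r + 14884 = 0, i.e. (r + 122)² = 0.
Repeated root r = -122; include an x factor for the second linearly independent solution.
General solution: y = (C₁ + C₂x)e^(-122x).


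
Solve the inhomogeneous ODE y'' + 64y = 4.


Homogeneous part: r² + 64 = 0 ⇒ r = ±8i, so y_h = C₁cos(8x) + C₂sin(8x).
Try constant y_p = A; plug in: 64A = 4 ⇒ A = 1/16.
General solution: y = C₁cos(8x) + C₂sin(8x) + 1/16.


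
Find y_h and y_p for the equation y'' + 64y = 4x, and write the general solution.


Homogeneous: r² + 64 = 0 ⇒ r = ±8i, y_h = C₁cos(8x) + C₂sin(8x).
Polynomial forcing; try y_p = Ax + B. Then y_p'' + 64 y_p = 64(Ax + B) = 4x, so B = 0 and A = 1/16.
General solution: y = C₁cos(8x) + C₂sin(8x) + (1/16)x.


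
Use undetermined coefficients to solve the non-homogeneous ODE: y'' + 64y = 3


Homogeneous part: r² + 64 = 0 ⇒ r = ±8i, so y_h = C₁cos(8x) + C₂sin(8x).
Try constant y_p = A; plug in: 64A = 3 ⇒ A = 3/64.
General solution: y = C₁cos(8x) + C₂sin(8x) + 3/64.


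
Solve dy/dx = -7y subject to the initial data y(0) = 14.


General solution of y' = -7y is y = Ce^(-7x).
Apply y(0) = 14: C = 14.
Particular solution: y = 14e^(-7x).


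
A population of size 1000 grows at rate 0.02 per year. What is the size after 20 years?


The ODE dP/dt = 0.02P has solution P(t) = P(0)e^(0.02t).
Substitute P(0) = 1000 and t = 20: P(20) = 1000 e^(0.40) ≈ 1492.


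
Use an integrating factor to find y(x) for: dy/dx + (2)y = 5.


P(x) = 2, Q(x) = 5; integrating factor μ = e^(2x).
(μ y)' = 5e^(2x) ⇒ μ y = (5/2)e^(2x) + C.
Divide by μ: y = 5/2 + Ce^(-2x).


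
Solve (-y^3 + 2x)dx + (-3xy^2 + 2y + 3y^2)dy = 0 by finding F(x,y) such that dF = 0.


Check exactness: ∂M/∂y = -3y^2 and ∂N/∂x = -3y^2; equal, so the equation is exact.
Integrate M with respect to x (treating y as constant): ∫M dx = -xy^3 + x^2 + h(y).
Differentiate w.r.t. y and set equal to N: the x-dependent terms already match, leaving h'(y) = 2y + 3y^2. Integrate: h(y) = y^2 + y^3.
So F(x,y) = -xy^3 + y^2 + y^3 + x^2.
General solution: -xy^3 + y^2 + y^3 + x^2 = C.


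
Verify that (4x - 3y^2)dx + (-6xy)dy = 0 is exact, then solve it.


Check exactness: ∂M/∂y = -6y and ∂N/∂x = -6y; equal, so the equation is exact.
Integrate M with respect to x (treating y as constant): ∫M dx = 2x^2 - 3xy^2 + h(y).
Differentiate w.r.t. y and set equal to N: all terms match, so h'(y) = 0 and h is a constant absorbed into C.
General solution: 2x^2 - 3xy^2 = C.


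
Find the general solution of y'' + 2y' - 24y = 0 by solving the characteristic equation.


Characteristic equation: r² + 2r - 24 = 0.
Factor: (r + 6)(r - 4) = 0 ⇒ r = -6, 4 (distinct real).
General solution: y = C₁e^(-6x) + C₂e^(4x).


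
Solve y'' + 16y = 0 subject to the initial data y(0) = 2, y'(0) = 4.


Characteristic roots of r² + 16 = 0 are ±4i, so y = C₁cos(4x) + C₂sin(4x).
Apply y(0) = 2: C₁ = 2. Differentiate and apply y'(0) = 4: 4·C₂ = 4, so C₂ = 1.
Particular solution: y = 2cos(4x) + sin(4x).


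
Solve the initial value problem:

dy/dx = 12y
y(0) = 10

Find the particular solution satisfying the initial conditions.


General solution of y' = 12y is y = Ce^(12x).
Apply y(0) = 10: C = 10.
Particular solution: y = 10e^(12x).


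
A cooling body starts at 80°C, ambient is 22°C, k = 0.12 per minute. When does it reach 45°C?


From T(t) = T_a + (T₀ - T_a)e^(-kt), set T(t) = 45:
(45 - 22) / (80 - 22) = e^(-0.12t), so t = -ln(0.397)/0.12 ≈ 7.7 minutes.


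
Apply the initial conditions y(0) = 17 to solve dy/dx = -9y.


General solution of y' = -9y is y = Ce^(-9x).
Apply y(0) = 17: C = 17.
Particular solution: y = 17e^(-9x).


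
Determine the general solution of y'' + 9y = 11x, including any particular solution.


Homogeneous: r² + 9 = 0 ⇒ r = ±3i, y_h = C₁cos(3x) + C₂sin(3x).
Polynomial forcing; try y_p = Ax + B. Then y_p'' + 9 y_p = 9(Ax + B) = 11x, so B = 0 and A = 11/9.
General solution: y = C₁cos(3x) + C₂sin(3x) + (11/9)x.


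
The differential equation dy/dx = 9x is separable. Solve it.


Integrate both sides with respect to x: y = ∫ 9x dx = (9/2)x^2 + C.


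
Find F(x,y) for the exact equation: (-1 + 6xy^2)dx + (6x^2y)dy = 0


Check exactness: ∂M/∂y = 12xy and ∂N/∂x = 12xy; equal, so the equation is exact.
Integrate M with respect to x (treating y as constant): ∫M dx = -x + 3x^2y^2 + h(y).
Differentiate w.r.t. y and set equal to N: all terms match, so h'(y) = 0 and h is a constant absorbed into C.
General solution: -x + 3x^2y^2 = C.


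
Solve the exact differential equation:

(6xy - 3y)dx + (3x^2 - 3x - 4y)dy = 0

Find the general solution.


Check exactness: ∂M/∂y = 6x - 3 and ∂N/∂x = 6x - 3; equal, so the equation is exact.
Integrate M with respect to x (treating y as constant): ∫M dx = 3x^2y - 3xy + h(y).
Differentiate w.r.t. y and set equal to N: the x-dependent terms already match, leaving h'(y) = -4y. Integrate: h(y) = -2y^2.
So F(x,y) = 3x^2y - 3xy - 2y^2.
General solution: 3x^2y - 3xy - 2y^2 = C.


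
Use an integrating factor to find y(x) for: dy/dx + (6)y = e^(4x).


P(x) = 6 ⇒ μ = e^(6x).
(μ y)' = e^(10x) ⇒ μ y = e^(10x)/10 + C.
Divide by μ: y = (1/10)e^(4x) + Ce^(-6x).


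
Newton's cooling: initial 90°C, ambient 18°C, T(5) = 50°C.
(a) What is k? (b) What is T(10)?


Newton's law: T(t) = T_a + (T₀ - T_a)e^(-kt).
(a) Use T(5) = 50: (50 - 18)/(90 - 18) = e^(-k·5), so k = -ln(0.444)/5 ≈ 0.1622.
(b) Apply k to t = 10: T(10) = 18 + (72)e^(-1.622) ≈ 32.2°C.


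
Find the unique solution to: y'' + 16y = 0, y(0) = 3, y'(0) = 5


Characteristic roots of r² + 16 = 0 are ±4i, so y = C₁cos(4x) + C₂sin(4x).
Apply y(0) = 3: C₁ = 3. Differentiate and apply y'(0) = 5: 4·C₂ = 5, so C₂ = 5/4.
Particular solution: y = 3cos(4x) + (5/4)sin(4x).


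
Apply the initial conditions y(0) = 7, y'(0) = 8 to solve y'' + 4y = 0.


Characteristic roots of r² + 4 = 0 are ±2i, so y = C₁cos(2x) + C₂sin(2x).
Apply y(0) = 7: C₁ = 7. Differentiate and apply y'(0) = 8: 2·C₂ = 8, so C₂ = 4.
Particular solution: y = 7cos(2x) + 4sin(2x).


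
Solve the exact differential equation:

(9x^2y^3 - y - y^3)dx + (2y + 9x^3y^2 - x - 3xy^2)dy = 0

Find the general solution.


Check exactness: ∂M/∂y = 27x^2y^2 - 1 - 3y^2 and ∂N/∂x = 27x^2y^2 - 1 - 3y^2; equal, so the equation is exact.
Integrate M with respect to x (treating y as constant): ∫M dx = 3x^3y^3 - xy - xy^3 + h(y).
Differentiate w.r.t. y and set equal to N: the x-dependent terms already match, leaving h'(y) = 2y. Integrate: h(y) = y^2.
So F(x,y) = y^2 + 3x^3y^3 - xy - xy^3.
General solution: y^2 + 3x^3y^3 - xy - xy^3 = C.


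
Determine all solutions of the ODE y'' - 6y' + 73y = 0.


Characteristic equation: r² - 6r + 73 = 0.
Discriminant is negative; roots r = 3 ± 8i (complex conjugate pair).
General solution uses e^(α x)(C₁ cos(β x) + C₂ sin(β x)): y = e^(3x)(C₁cos(8x) + C₂sin(8x)).


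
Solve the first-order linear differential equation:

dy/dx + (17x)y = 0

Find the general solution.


P(x) = 17x ⇒ μ = e^((17/2)x²).
Q(x) = 0 so μ y is constant: y = Ce^(-(17/2)x²).


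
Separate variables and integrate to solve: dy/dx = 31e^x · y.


Separate variables: dy/y = 31e^x dx.
Integrate: ln|y| = 31e^x + C₀.
Exponentiate: y = Ce^(31e^x).


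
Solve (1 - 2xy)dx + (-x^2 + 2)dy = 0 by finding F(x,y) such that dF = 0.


Check exactness: ∂M/∂y = -2x and ∂N/∂x = -2x; equal, so the equation is exact.
Integrate M with respect to x (treating y as constant): ∫M dx = x - x^2y + h(y).
Differentiate w.r.t. y and set equal to N: the x-dependent terms already match, leaving h'(y) = 2. Integrate: h(y) = 2y.
So F(x,y) = x - x^2y + 2y.
General solution: x - x^2y + 2y = C.


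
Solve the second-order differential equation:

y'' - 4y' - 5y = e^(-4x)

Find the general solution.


Characteristic roots of r² - 4r - 5 = 0 are 5, -1.
y_h = C₁e^(5x) + C₂e^(-x).
Forcing exponent -4 is not a characteristic root; try y_p = Ae^(-4x).
Substitute: A·(16 + (-4)·-4 + (-5)) = A·27 = 1, so A = 1/27.
General solution: y = C₁e^(5x) + C₂e^(-x) + (1/27)e^(-4x).


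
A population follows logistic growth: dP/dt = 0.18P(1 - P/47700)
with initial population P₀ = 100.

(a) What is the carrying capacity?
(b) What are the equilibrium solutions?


Logistic ODE dP/dt = 0.18P(1 - P/47700) has equilibria where dP/dt = 0, i.e. P = 0 or P = 47700.
The coefficient (1 - P/K) = 0 when P = K, identifying K = 47700 as the carrying capacity.
(a) K = 47700; (b) equilibria P = 0 and P = 47700.


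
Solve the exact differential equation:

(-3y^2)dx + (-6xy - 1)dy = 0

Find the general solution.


Check exactness: ∂M/∂y = -6y and ∂N/∂x = -6y; equal, so the equation is exact.
Integrate M with respect to x (treating y as constant): ∫M dx = -3xy^2 + h(y).
Differentiate w.r.t. y and set equal to N: the x-dependent terms already match, leaving h'(y) = -1. Integrate: h(y) = -y.
So F(x,y) = -3xy^2 - y.
General solution: -3xy^2 - y = C.


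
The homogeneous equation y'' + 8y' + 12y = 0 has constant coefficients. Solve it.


Characteristic equation: r² + 8r + 12 = 0.
Factor: (r + 6)(r + 2) = 0 ⇒ r = -6, -2 (distinct real).
General solution: y = C₁e^(-6x) + C₂e^(-2x).


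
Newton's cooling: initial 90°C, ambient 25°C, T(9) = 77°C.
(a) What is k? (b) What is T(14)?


Newton's law: T(t) = T_a + (T₀ - T_a)e^(-kt).
(a) Use T(9) = 77: (77 - 25)/(90 - 25) = e^(-k·9), so k = -ln(0.800)/9 ≈ 0.0248.
(b) Apply k to t = 14: T(14) = 25 + (65)e^(-0.347) ≈ 70.9°C.


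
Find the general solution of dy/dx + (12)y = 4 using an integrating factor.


P(x) = 12, Q(x) = 4; integrating factor μ = e^(12x).
(μ y)' = 4e^(12x) ⇒ μ y = (1/3)e^(12x) + C.
Divide by μ: y = 1/3 + Ce^(-12x).


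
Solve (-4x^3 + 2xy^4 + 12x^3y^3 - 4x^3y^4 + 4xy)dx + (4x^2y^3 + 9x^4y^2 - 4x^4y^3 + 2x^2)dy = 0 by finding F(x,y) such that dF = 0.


Check exactness: ∂M/∂y = 8xy^3 + 36x^3y^2 - 16x^3y^3 + 4x and ∂N/∂x = 8xy^3 + 36x^3y^2 - 16x^3y^3 + 4x; equal, so the equation is exact.
Integrate M with respect to x (treating y as constant): ∫M dx = -x^4 + x^2y^4 + 3x^4y^3 - x^4y^4 + 2x^2y + h(y).
Differentiate w.r.t. y and set equal to N: all terms match, so h'(y) = 0 and h is a constant absorbed into C.
General solution: -x^4 + x^2y^4 + 3x^4y^3 - x^4y^4 + 2x^2y = C.


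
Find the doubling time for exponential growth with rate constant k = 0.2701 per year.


Exponential growth: P(t) = P₀ e^(0.2701t). Set P(t)/P₀ = 2: e^(0.2701t) = 2.
Solve: t = ln(2)/0.2701 ≈ 2.57 years.


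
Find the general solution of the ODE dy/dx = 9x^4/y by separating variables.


Separate variables: y dy = 9x^4 dx.
Integrate both sides: y²/2 = (9/5)x^5 + C₀.
Multiply by 2: y² = (18/5)x^5 + C.


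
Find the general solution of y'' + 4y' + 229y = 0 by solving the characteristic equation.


Characteristic equation: r² + 4r + 229 = 0.
Discriminant is negative; roots r = -2 ± 15i (complex conjugate pair).
General solution uses e^(α x)(C₁ cos(β x) + C₂ sin(β x)): y = e^(-2x)(C₁cos(15x) + C₂sin(15x)).


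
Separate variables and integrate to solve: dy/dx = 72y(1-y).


Separate: dy/[y(1-y)] = 72 dx.
Partial fractions: 1/[y(1-y)] = 1/y + 1/(1-y).
Integrate: ln|y/(1-y)| = 72x + C₀.
Solve for y: y = 1/(1 + Ce^(-72x)).


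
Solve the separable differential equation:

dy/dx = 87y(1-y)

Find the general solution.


Separate: dy/[y(1-y)] = 87 dx.
Partial fractions: 1/[y(1-y)] = 1/y + 1/(1-y).
Integrate: ln|y/(1-y)| = 87x + C₀.
Solve for y: y = 1/(1 + Ce^(-87x)).


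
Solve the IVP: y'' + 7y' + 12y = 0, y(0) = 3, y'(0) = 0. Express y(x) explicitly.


Characteristic roots of r² + 7r + 12 = 0 are -4, -3.
General solution y = c₁ e^(-4x) + c₂ e^(-3x).
Apply y(0) = 3: c₁ + c₂ = 3. Apply y'(0) = 0: -4 c₁ - 3 c₂ = 0.
Solve: c₁ = -9, c₂ = 12.
Particular solution: y = -9e^(-4x) + 12e^(-3x).


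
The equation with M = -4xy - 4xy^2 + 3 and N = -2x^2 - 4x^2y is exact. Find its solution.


Check exactness: ∂M/∂y = -4x - 8xy and ∂N/∂x = -4x - 8xy; equal, so the equation is exact.
Integrate M with respect to x (treating y as constant): ∫M dx = -2x^2y - 2x^2y^2 + 3x + h(y).
Differentiate w.r.t. y and set equal to N: all terms match, so h'(y) = 0 and h is a constant absorbed into C.
General solution: -2x^2y - 2x^2y^2 + 3x = C.


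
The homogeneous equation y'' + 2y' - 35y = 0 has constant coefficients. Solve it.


Characteristic equation: r² + 2r - 35 = 0.
Factor: (r - 5)(r + 7) = 0 ⇒ r = 5, -7 (distinct real).
General solution: y = C₁e^(5x) + C₂e^(-7x).


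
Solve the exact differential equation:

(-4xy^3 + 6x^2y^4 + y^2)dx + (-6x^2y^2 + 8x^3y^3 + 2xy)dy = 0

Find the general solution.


Check exactness: ∂M/∂y = -12xy^2 + 24x^2y^3 + 2y and ∂N/∂x = -12xy^2 + 24x^2y^3 + 2y; equal, so the equation is exact.
Integrate M with respect to x (treating y as constant): ∫M dx = -2x^2y^3 + 2x^3y^4 + xy^2 + h(y).
Differentiate w.r.t. y and set equal to N: all terms match, so h'(y) = 0 and h is a constant absorbed into C.
General solution: -2x^2y^3 + 2x^3y^4 + xy^2 = C.


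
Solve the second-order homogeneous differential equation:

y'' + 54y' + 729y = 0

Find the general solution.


Characteristic equation: r² + 54r + 729 = 0, i.e. (r + 27)² = 0.
Repeated root r = -27; include an x factor for the second linearly independent solution.
General solution: y = (C₁ + C₂x)e^(-27x).


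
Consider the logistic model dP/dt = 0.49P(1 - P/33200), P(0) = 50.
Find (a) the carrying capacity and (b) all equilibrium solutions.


Logistic ODE dP/dt = 0.49P(1 - P/33200) has equilibria where dP/dt = 0, i.e. P = 0 or P = 33200.
The coefficient (1 - P/K) = 0 when P = K, identifying K = 33200 as the carrying capacity.
(a) K = 33200; (b) equilibria P = 0 and P = 33200.


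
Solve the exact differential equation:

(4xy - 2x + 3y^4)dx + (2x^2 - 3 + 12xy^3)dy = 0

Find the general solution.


Check exactness: ∂M/∂y = 4x + 12y^3 and ∂N/∂x = 4x + 12y^3; equal, so the equation is exact.
Integrate M with respect to x (treating y as constant): ∫M dx = 2x^2y - x^2 + 3xy^4 + h(y).
Differentiate w.r.t. y and set equal to N: the x-dependent terms already match, leaving h'(y) = -3. Integrate: h(y) = -3y.
So F(x,y) = 2x^2y - x^2 - 3y + 3xy^4.
General solution: 2x^2y - x^2 - 3y + 3xy^4 = C.


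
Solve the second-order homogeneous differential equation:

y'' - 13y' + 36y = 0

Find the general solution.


Characteristic equation: r² - 13r + 36 = 0.
Factor: (r - 4)(r - 9) = 0 ⇒ r = 4, 9 (distinct real).
General solution: y = C₁e^(4x) + C₂e^(9x).


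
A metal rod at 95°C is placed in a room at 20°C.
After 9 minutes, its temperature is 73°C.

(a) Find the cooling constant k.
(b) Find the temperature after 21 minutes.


Newton's law: T(t) = T_a + (T₀ - T_a)e^(-kt).
(a) Use T(9) = 73: (73 - 20)/(95 - 20) = e^(-k·9), so k = -ln(0.707)/9 ≈ 0.0386.
(b) Apply k to t = 21: T(21) = 20 + (75)e^(-0.810) ≈ 53.4°C.


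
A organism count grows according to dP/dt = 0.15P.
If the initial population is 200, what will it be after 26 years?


The ODE dP/dt = 0.15P has solution P(t) = P(0)e^(0.15t).
Substitute P(0) = 200 and t = 26: P(26) = 200 e^(3.90) ≈ 9880.


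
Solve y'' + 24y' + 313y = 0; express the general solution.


Characteristic equation: r² + 24r + 313 = 0.
Discriminant is negative; roots r = -12 ± 13i (complex conjugate pair).
General solution uses e^(α x)(C₁ cos(β x) + C₂ sin(β x)): y = e^(-12x)(C₁cos(13x) + C₂sin(13x)).


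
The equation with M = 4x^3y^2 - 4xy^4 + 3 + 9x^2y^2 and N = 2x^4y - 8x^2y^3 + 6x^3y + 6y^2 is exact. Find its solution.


Check exactness: ∂M/∂y = 8x^3y - 16xy^3 + 18x^2y and ∂N/∂x = 8x^3y - 16xy^3 + 18x^2y; equal, so the equation is exact.
Integrate M with respect to x (treating y as constant): ∫M dx = x^4y^2 - 2x^2y^4 + 3x + 3x^3y^2 + h(y).
Differentiate w.r.t. y and set equal to N: the x-dependent terms already match, leaving h'(y) = 6y^2. Integrate: h(y) = 2y^3.
So F(x,y) = x^4y^2 - 2x^2y^4 + 3x + 3x^3y^2 + 2y^3.
General solution: x^4y^2 - 2x^2y^4 + 3x + 3x^3y^2 + 2y^3 = C.


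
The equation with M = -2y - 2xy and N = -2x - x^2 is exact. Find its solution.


Check exactness: ∂M/∂y = -2 - 2x and ∂N/∂x = -2 - 2x; equal, so the equation is exact.
Integrate M with respect to x (treating y as constant): ∫M dx = -2xy - x^2y + h(y).
Differentiate w.r.t. y and set equal to N: all terms match, so h'(y) = 0 and h is a constant absorbed into C.
General solution: -2xy - x^2y = C.


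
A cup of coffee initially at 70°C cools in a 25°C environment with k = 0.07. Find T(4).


Newton's law: dT/dt = -k(T - T_a) has solution T(t) = T_a + (T₀ - T_a)e^(-kt).
Plug in T_a = 25, T₀ = 70, k = 0.07, t = 4: T(4) = 25 + (45)e^(-0.28) ≈ 59.0°C.


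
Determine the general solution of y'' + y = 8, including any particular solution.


Homogeneous part: r² + 1 = 0 ⇒ r = ±1i, so y_h = C₁cos(x) + C₂sin(x).
Try constant y_p = A; plug in: 1A = 8 ⇒ A = 8.
General solution: y = C₁cos(x) + C₂sin(x) + 8.


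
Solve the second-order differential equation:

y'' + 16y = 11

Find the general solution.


Homogeneous part: r² + 16 = 0 ⇒ r = ±4i, so y_h = C₁cos(4x) + C₂sin(4x).
Try constant y_p = A; plug in: 16A = 11 ⇒ A = 11/16.
General solution: y = C₁cos(4x) + C₂sin(4x) + 11/16.


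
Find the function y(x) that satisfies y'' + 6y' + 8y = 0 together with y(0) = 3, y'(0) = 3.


Characteristic roots of r² + 6r + 8 = 0 are -2, -4.
General solution y = c₁ e^(-2x) + c₂ e^(-4x).
Apply y(0) = 3: c₁ + c₂ = 3. Apply y'(0) = 3: -2 c₁ - 4 c₂ = 3.
Solve: c₁ = 15/2, c₂ = -9/2.
Particular solution: y = (15/2)e^(-2x) - (9/2)e^(-4x).


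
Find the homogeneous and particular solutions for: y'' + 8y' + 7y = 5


Characteristic roots of r² + 8r + 7 = 0 are -1, -7.
y_h = C₁e^(-x) + C₂e^(-7x).
Constant forcing; try y_p = A. Then 7A = 5 ⇒ A = 5/7.
General solution: y = C₁e^(-x) + C₂e^(-7x) + 5/7.


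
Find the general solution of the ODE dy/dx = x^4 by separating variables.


Integrate both sides with respect to x: y = ∫ x^4 dx = (1/5)x^5 + C.


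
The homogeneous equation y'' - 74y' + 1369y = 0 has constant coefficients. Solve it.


Characteristic equation: r² - 74r + 1369 = 0, i.e. (r - 37)² = 0.
Repeated root r = 37; include an x factor for the second linearly independent solution.
General solution: y = (C₁ + C₂x)e^(37x).


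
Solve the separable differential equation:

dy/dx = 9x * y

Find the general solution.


Separate variables: dy/y = 9x dx.
Integrate: ln|y| = (9/2)x^2 + C₀.
Exponentiate: y = Ce^((9/2)x^2).


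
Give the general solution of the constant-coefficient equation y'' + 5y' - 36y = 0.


Characteristic equation: r² + 5r - 36 = 0.
Factor: (r + 9)(r - 4) = 0 ⇒ r = -9, 4 (distinct real).
General solution: y = C₁e^(-9x) + C₂e^(4x).


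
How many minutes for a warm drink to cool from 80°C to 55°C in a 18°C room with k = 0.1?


From T(t) = T_a + (T₀ - T_a)e^(-kt), set T(t) = 55:
(55 - 18) / (80 - 18) = e^(-0.1t), so t = -ln(0.597)/0.1 ≈ 5.2 minutes.


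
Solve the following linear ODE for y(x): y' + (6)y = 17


P(x) = 6, Q(x) = 17; integrating factor μ = e^(6x).
(μ y)' = 17e^(6x) ⇒ μ y = (17/6)e^(6x) + C.
Divide by μ: y = 17/6 + Ce^(-6x).


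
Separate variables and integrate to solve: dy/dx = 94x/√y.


Separate: √y dy = 94x dx.
Integrate: (2/3)y^(3/2) = 47x² + C.


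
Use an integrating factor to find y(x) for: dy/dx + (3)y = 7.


P(x) = 3, Q(x) = 7; integrating factor μ = e^(3x).
(μ y)' = 7e^(3x) ⇒ μ y = (7/3)e^(3x) + C.
Divide by μ: y = 7/3 + Ce^(-3x).


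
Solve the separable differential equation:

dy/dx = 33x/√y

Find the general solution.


Separate: √y dy = 33x dx.
Integrate: (2/3)y^(3/2) = (33/2)x² + C.


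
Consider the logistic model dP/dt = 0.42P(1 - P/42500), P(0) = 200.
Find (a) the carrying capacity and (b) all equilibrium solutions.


Logistic ODE dP/dt = 0.42P(1 - P/42500) has equilibria where dP/dt = 0, i.e. P = 0 or P = 42500.
The coefficient (1 - P/K) = 0 when P = K, identifying K = 42500 as the carrying capacity.
(a) K = 42500; (b) equilibria P = 0 and P = 42500.


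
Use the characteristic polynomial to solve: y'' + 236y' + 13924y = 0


Characteristic equation: r² + 236r + 13924 = 0, i.e. (r + 118)² = 0.
Repeated root r = -118; include an x factor for the second linearly independent solution.
General solution: y = (C₁ + C₂x)e^(-118x).


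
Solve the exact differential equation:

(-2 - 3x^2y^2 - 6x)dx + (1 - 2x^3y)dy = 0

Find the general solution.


Check exactness: ∂M/∂y = -6x^2y and ∂N/∂x = -6x^2y; equal, so the equation is exact.
Integrate M with respect to x (treating y as constant): ∫M dx = -2x - x^3y^2 - 3x^2 + h(y).
Differentiate w.r.t. y and set equal to N: the x-dependent terms already match, leaving h'(y) = 1. Integrate: h(y) = y.
So F(x,y) = y - 2x - x^3y^2 - 3x^2.
General solution: y - 2x - x^3y^2 - 3x^2 = C.


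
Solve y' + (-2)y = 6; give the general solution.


P(x) = -2 ⇒ μ = e^(-2x).
(μ y)' = 6e^(-2x) ⇒ μ y = -3e^(-2x) + C.
Divide by μ: y = -3 + Ce^(2x).


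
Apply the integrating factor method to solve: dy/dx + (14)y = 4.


P(x) = 14, Q(x) = 4; integrating factor μ = e^(14x).
(μ y)' = 4e^(14x) ⇒ μ y = (2/7)e^(14x) + C.
Divide by μ: y = 2/7 + Ce^(-14x).


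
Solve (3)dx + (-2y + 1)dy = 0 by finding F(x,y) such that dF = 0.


Check exactness: ∂M/∂y = 0 and ∂N/∂x = 0; equal, so the equation is exact.
Integrate M with respect to x (treating y as constant): ∫M dx = 3x + h(y).
Differentiate w.r.t. y and set equal to N: the x-dependent terms already match, leaving h'(y) = -2y + 1. Integrate: h(y) = -y^2 + y.
So F(x,y) = -y^2 + 3x + y.
General solution: -y^2 + 3x + y = C.


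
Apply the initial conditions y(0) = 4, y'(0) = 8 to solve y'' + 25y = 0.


Characteristic roots of r² + 25 = 0 are ±5i, so y = C₁cos(5x) + C₂sin(5x).
Apply y(0) = 4: C₁ = 4. Differentiate and apply y'(0) = 8: 5·C₂ = 8, so C₂ = 8/5.
Particular solution: y = 4cos(5x) + (8/5)sin(5x).


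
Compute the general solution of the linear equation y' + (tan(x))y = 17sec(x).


P(x) = tan(x) ⇒ μ = e^(∫tan(x)dx) = sec(x).
(sec(x) y)' = 17sec²(x) ⇒ sec(x) y = 17tan(x) + C.
Multiply by cos(x): y = 17sin(x) + C·cos(x).


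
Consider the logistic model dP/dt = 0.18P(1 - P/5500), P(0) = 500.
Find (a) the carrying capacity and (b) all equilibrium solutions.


Logistic ODE dP/dt = 0.18P(1 - P/5500) has equilibria where dP/dt = 0, i.e. P = 0 or P = 5500.
The coefficient (1 - P/K) = 0 when P = K, identifying K = 5500 as the carrying capacity.
(a) K = 5500; (b) equilibria P = 0 and P = 5500.


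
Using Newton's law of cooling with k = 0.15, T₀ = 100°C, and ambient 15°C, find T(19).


Newton's law: dT/dt = -k(T - T_a) has solution T(t) = T_a + (T₀ - T_a)e^(-kt).
Plug in T_a = 15, T₀ = 100, k = 0.15, t = 19: T(19) = 15 + (85)e^(-2.85) ≈ 19.9°C.


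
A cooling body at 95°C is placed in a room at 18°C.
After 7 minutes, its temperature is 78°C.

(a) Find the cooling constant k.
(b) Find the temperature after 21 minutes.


Newton's law: T(t) = T_a + (T₀ - T_a)e^(-kt).
(a) Use T(7) = 78: (78 - 18)/(95 - 18) = e^(-k·7), so k = -ln(0.779)/7 ≈ 0.0356.
(b) Apply k to t = 21: T(21) = 18 + (77)e^(-0.748) ≈ 54.4°C.


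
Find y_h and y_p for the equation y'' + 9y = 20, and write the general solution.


Homogeneous part: r² + 9 = 0 ⇒ r = ±3i, so y_h = C₁cos(3x) + C₂sin(3x).
Try constant y_p = A; plug in: 9A = 20 ⇒ A = 20/9.
General solution: y = C₁cos(3x) + C₂sin(3x) + 20/9.


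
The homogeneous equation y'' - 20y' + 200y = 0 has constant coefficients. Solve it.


Characteristic equation: r² - 20r + 200 = 0.
Discriminant is negative; roots r = 10 ± 10i (complex conjugate pair).
General solution uses e^(α x)(C₁ cos(β x) + C₂ sin(β x)): y = e^(10x)(C₁cos(10x) + C₂sin(10x)).


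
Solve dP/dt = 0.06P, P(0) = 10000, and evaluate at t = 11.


The ODE dP/dt = 0.06P has solution P(t) = P(0)e^(0.06t).
Substitute P(0) = 10000 and t = 11: P(11) = 10000 e^(0.66) ≈ 19348.


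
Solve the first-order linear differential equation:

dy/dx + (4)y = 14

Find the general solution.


P(x) = 4, Q(x) = 14; integrating factor μ = e^(4x).
(μ y)' = 14e^(4x) ⇒ μ y = (7/2)e^(4x) + C.
Divide by μ: y = 7/2 + Ce^(-4x).


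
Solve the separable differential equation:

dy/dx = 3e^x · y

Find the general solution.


Separate variables: dy/y = 3e^x dx.
Integrate: ln|y| = 3e^x + C₀.
Exponentiate: y = Ce^(3e^x).


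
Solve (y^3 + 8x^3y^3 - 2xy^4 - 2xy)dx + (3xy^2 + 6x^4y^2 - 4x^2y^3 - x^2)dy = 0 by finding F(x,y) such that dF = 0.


Check exactness: ∂M/∂y = 3y^2 + 24x^3y^2 - 8xy^3 - 2x and ∂N/∂x = 3y^2 + 24x^3y^2 - 8xy^3 - 2x; equal, so the equation is exact.
Integrate M with respect to x (treating y as constant): ∫M dx = xy^3 + 2x^4y^3 - x^2y^4 - x^2y + h(y).
Differentiate w.r.t. y and set equal to N: all terms match, so h'(y) = 0 and h is a constant absorbed into C.
General solution: xy^3 + 2x^4y^3 - x^2y^4 - x^2y = C.


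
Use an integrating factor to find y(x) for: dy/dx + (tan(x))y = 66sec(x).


P(x) = tan(x) ⇒ μ = e^(∫tan(x)dx) = sec(x).
(sec(x) y)' = 66sec²(x) ⇒ sec(x) y = 66tan(x) + C.
Multiply by cos(x): y = 66sin(x) + C·cos(x).


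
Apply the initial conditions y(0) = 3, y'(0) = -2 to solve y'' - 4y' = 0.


Characteristic roots of r² - 4r = 0 are 0, 4.
General solution y = c₁ + c₂ e^(4x).
Apply y(0) = 3: c₁ + c₂ = 3. Apply y'(0) = -2: 0 c₁ + 4 c₂ = -2.
Solve: c₁ = 7/2, c₂ = -1/2.
Particular solution: y = 7/2 - (1/2)e^(4x).


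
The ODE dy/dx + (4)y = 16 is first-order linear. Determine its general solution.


P(x) = 4, Q(x) = 16; integrating factor μ = e^(4x).
(μ y)' = 16e^(4x) ⇒ μ y = 4e^(4x) + C.
Divide by μ: y = 4 + Ce^(-4x).


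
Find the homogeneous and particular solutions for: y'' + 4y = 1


Homogeneous part: r² + 4 = 0 ⇒ r = ±2i, so y_h = C₁cos(2x) + C₂sin(2x).
Try constant y_p = A; plug in: 4A = 1 ⇒ A = 1/4.
General solution: y = C₁cos(2x) + C₂sin(2x) + 1/4.


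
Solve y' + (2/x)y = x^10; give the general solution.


P(x) = 2/x ⇒ μ = x^2.
(x^2 y)' = x^2·x^10 = x^12.
Integrate: x^2 y = x^13/(13) + C.
Solve for y: y = (1/13)x^11 + C/x^2.


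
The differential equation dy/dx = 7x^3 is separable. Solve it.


Integrate both sides with respect to x: y = ∫ 7x^3 dx = (7/4)x^4 + C.


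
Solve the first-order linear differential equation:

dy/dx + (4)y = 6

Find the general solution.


P(x) = 4, Q(x) = 6; integrating factor μ = e^(4x).
(μ y)' = 6e^(4x) ⇒ μ y = (3/2)e^(4x) + C.
Divide by μ: y = 3/2 + Ce^(-4x).


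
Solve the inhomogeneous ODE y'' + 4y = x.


Homogeneous: r² + 4 = 0 ⇒ r = ±2i, y_h = C₁cos(2x) + C₂sin(2x).
Polynomial forcing; try y_p = Ax + B. Then y_p'' + 4 y_p = 4(Ax + B) = x, so B = 0 and A = 1/4.
General solution: y = C₁cos(2x) + C₂sin(2x) + (1/4)x.


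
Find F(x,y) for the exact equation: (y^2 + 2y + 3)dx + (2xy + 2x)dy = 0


Check exactness: ∂M/∂y = 2y + 2 and ∂N/∂x = 2y + 2; equal, so the equation is exact.
Integrate M with respect to x (treating y as constant): ∫M dx = xy^2 + 2xy + 3x + h(y).
Differentiate w.r.t. y and set equal to N: all terms match, so h'(y) = 0 and h is a constant absorbed into C.
General solution: xy^2 + 2xy + 3x = C.


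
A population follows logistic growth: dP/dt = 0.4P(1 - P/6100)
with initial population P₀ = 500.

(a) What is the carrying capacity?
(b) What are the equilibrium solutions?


Logistic ODE dP/dt = 0.4P(1 - P/6100) has equilibria where dP/dt = 0, i.e. P = 0 or P = 6100.
The coefficient (1 - P/K) = 0 when P = K, identifying K = 6100 as the carrying capacity.
(a) K = 6100; (b) equilibria P = 0 and P = 6100.


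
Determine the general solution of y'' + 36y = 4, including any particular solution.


Homogeneous part: r² + 36 = 0 ⇒ r = ±6i, so y_h = C₁cos(6x) + C₂sin(6x).
Try constant y_p = A; plug in: 36A = 4 ⇒ A = 1/9.
General solution: y = C₁cos(6x) + C₂sin(6x) + 1/9.


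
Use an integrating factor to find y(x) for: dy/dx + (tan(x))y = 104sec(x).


P(x) = tan(x) ⇒ μ = e^(∫tan(x)dx) = sec(x).
(sec(x) y)' = 104sec²(x) ⇒ sec(x) y = 104tan(x) + C.
Multiply by cos(x): y = 104sin(x) + C·cos(x).


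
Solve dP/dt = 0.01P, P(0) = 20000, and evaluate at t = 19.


The ODE dP/dt = 0.01P has solution P(t) = P(0)e^(0.01t).
Substitute P(0) = 20000 and t = 19: P(19) = 20000 e^(0.19) ≈ 24185.


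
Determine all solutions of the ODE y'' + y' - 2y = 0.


Characteristic equation: r² + r - 2 = 0.
Factor: (r + 2)(r - 1) = 0 ⇒ r = -2, 1 (distinct real).
General solution: y = C₁e^(-2x) + C₂e^(x).


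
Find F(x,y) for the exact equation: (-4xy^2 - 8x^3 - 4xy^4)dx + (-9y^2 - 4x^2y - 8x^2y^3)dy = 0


Check exactness: ∂M/∂y = -8xy - 16xy^3 and ∂N/∂x = -8xy - 16xy^3; equal, so the equation is exact.
Integrate M with respect to x (treating y as constant): ∫M dx = -2x^2y^2 - 2x^4 - 2x^2y^4 + h(y).
Differentiate w.r.t. y and set equal to N: the x-dependent terms already match, leaving h'(y) = -9y^2. Integrate: h(y) = -3y^3.
So F(x,y) = -3y^3 - 2x^2y^2 - 2x^4 - 2x^2y^4.
General solution: -3y^3 - 2x^2y^2 - 2x^4 - 2x^2y^4 = C.


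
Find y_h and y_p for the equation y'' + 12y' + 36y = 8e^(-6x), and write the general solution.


Characteristic polynomial (r + 6)² = 0; repeated root r = -6.
y_h = (C₁ + C₂x)e^(-6x). Forcing matches the repeated root (resonance), so try y_p = Ax² e^(-6x).
Substitute and solve for A: 2A = 8, so A = 4.
General solution: y = (C₁ + C₂x + 4x²)e^(-6x).


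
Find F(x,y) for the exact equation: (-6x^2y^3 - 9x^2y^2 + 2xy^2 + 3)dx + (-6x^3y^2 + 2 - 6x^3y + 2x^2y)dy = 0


Check exactness: ∂M/∂y = -18x^2y^2 - 18x^2y + 4xy and ∂N/∂x = -18x^2y^2 - 18x^2y + 4xy; equal, so the equation is exact.
Integrate M with respect to x (treating y as constant): ∫M dx = -2x^3y^3 - 3x^3y^2 + x^2y^2 + 3x + h(y).
Differentiate w.r.t. y and set equal to N: the x-dependent terms already match, leaving h'(y) = 2. Integrate: h(y) = 2y.
So F(x,y) = -2x^3y^3 + 2y - 3x^3y^2 + x^2y^2 + 3x.
General solution: -2x^3y^3 + 2y - 3x^3y^2 + x^2y^2 + 3x = C.


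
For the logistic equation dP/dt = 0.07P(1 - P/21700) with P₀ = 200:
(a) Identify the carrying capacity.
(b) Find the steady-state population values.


Logistic ODE dP/dt = 0.07P(1 - P/21700) has equilibria where dP/dt = 0, i.e. P = 0 or P = 21700.
The coefficient (1 - P/K) = 0 when P = K, identifying K = 21700 as the carrying capacity.
(a) K = 21700; (b) equilibria P = 0 and P = 21700.


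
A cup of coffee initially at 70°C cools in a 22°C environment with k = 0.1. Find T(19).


Newton's law: dT/dt = -k(T - T_a) has solution T(t) = T_a + (T₀ - T_a)e^(-kt).
Plug in T_a = 22, T₀ = 70, k = 0.1, t = 19: T(19) = 22 + (48)e^(-1.90) ≈ 29.2°C.


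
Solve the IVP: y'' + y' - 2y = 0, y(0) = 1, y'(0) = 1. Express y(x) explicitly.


Characteristic roots of r² + r - 2 = 0 are -2, 1.
General solution y = c₁ e^(-2x) + c₂ e^(x).
Apply y(0) = 1: c₁ + c₂ = 1. Apply y'(0) = 1: -2 c₁ + 1 c₂ = 1.
Solve: c₁ = 0, c₂ = 1.
Particular solution: y = 0e^(-2x) + e^(x).


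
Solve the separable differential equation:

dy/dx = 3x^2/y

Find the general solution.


Separate variables: y dy = 3x^2 dx.
Integrate both sides: y²/2 = x^3 + C₀.
Multiply by 2: y² = 2x^3 + C.


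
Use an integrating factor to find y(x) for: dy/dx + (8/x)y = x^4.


P(x) = 8/x ⇒ μ = x^8.
(x^8 y)' = x^8·x^4 = x^12.
Integrate: x^8 y = x^13/(13) + C.
Solve for y: y = (1/13)x^5 + C/x^8.


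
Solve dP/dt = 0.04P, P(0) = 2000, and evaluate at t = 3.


The ODE dP/dt = 0.04P has solution P(t) = P(0)e^(0.04t).
Substitute P(0) = 2000 and t = 3: P(3) = 2000 e^(0.12) ≈ 2255.


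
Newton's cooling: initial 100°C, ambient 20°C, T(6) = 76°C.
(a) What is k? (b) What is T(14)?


Newton's law: T(t) = T_a + (T₀ - T_a)e^(-kt).
(a) Use T(6) = 76: (76 - 20)/(100 - 20) = e^(-k·6), so k = -ln(0.700)/6 ≈ 0.0594.
(b) Apply k to t = 14: T(14) = 20 + (80)e^(-0.832) ≈ 54.8°C.


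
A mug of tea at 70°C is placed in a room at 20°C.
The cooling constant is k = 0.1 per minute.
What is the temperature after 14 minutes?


Newton's law: dT/dt = -k(T - T_a) has solution T(t) = T_a + (T₀ - T_a)e^(-kt).
Plug in T_a = 20, T₀ = 70, k = 0.1, t = 14: T(14) = 20 + (50)e^(-1.40) ≈ 32.3°C.


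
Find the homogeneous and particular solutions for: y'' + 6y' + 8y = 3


Characteristic roots of r² + 6r + 8 = 0 are -4, -2.
y_h = C₁e^(-4x) + C₂e^(-2x).
Constant forcing; try y_p = A. Then 8A = 3 ⇒ A = 3/8.
General solution: y = C₁e^(-4x) + C₂e^(-2x) + 3/8.


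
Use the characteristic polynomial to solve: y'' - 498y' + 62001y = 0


Characteristic equation: r² - 498r + 62001 = 0, i.e. (r - 249)² = 0.
Repeated root r = 249; include an x factor for the second linearly independent solution.
General solution: y = (C₁ + C₂x)e^(249x).


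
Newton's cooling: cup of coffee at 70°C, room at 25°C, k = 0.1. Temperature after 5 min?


Newton's law: dT/dt = -k(T - T_a) has solution T(t) = T_a + (T₀ - T_a)e^(-kt).
Plug in T_a = 25, T₀ = 70, k = 0.1, t = 5: T(5) = 25 + (45)e^(-0.50) ≈ 52.3°C.


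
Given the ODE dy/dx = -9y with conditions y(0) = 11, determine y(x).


General solution of y' = -9y is y = Ce^(-9x).
Apply y(0) = 11: C = 11.
Particular solution: y = 11e^(-9x).


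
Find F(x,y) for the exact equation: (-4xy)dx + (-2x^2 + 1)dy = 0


Check exactness: ∂M/∂y = -4x and ∂N/∂x = -4x; equal, so the equation is exact.
Integrate M with respect to x (treating y as constant): ∫M dx = -2x^2y + h(y).
Differentiate w.r.t. y and set equal to N: the x-dependent terms already match, leaving h'(y) = 1. Integrate: h(y) = y.
So F(x,y) = -2x^2y + y.
General solution: -2x^2y + y = C.


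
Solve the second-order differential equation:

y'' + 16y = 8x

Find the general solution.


Homogeneous: r² + 16 = 0 ⇒ r = ±4i, y_h = C₁cos(4x) + C₂sin(4x).
Polynomial forcing; try y_p = Ax + B. Then y_p'' + 16 y_p = 16(Ax + B) = 8x, so B = 0 and A = 1/2.
General solution: y = C₁cos(4x) + C₂sin(4x) + (1/2)x.


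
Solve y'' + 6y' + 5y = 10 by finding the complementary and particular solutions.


Characteristic roots of r² + 6r + 5 = 0 are -1, -5.
y_h = C₁e^(-x) + C₂e^(-5x).
Constant forcing; try y_p = A. Then 5A = 10 ⇒ A = 2.
General solution: y = C₁e^(-x) + C₂e^(-5x) + 2.


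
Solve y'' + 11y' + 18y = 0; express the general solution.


Characteristic equation: r² + 11r + 18 = 0.
Factor: (r + 2)(r + 9) = 0 ⇒ r = -2, -9 (distinct real).
General solution: y = C₁e^(-2x) + C₂e^(-9x).


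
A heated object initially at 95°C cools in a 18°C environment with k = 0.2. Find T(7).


Newton's law: dT/dt = -k(T - T_a) has solution T(t) = T_a + (T₀ - T_a)e^(-kt).
Plug in T_a = 18, T₀ = 95, k = 0.2, t = 7: T(7) = 18 + (77)e^(-1.40) ≈ 37.0°C.
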